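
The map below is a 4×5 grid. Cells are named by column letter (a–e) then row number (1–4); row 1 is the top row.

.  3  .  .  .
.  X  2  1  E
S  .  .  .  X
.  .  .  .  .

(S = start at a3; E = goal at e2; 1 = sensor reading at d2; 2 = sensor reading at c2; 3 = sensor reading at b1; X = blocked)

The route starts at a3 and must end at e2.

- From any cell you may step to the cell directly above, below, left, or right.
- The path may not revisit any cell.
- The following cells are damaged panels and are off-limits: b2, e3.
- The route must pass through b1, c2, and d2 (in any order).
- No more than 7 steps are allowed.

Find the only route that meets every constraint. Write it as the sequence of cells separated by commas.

a3, a2, a1, b1, c1, c2, d2, e2

Any route must reach b1, c2, and d2 and still end at e2 within 7 moves, so the order of the required stops is forced.
Route from a3: up 2 to a1, right 2 to c1, down 1 to c2, right 2 to e2 — 7 moves in all.
Check: all required cells visited; 7 ≤ 7 moves.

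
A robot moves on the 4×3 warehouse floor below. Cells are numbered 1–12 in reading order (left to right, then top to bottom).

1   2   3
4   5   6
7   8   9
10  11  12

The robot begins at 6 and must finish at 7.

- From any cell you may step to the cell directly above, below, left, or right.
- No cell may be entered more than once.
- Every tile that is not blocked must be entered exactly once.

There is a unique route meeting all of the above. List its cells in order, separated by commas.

Need to visit all 12 open cells exactly once, starting at 6 and ending at 7.
Route from 6: up 1 to 3, left 2 to 1, down 1 to 4, right 1 to 5, down 1 to 8, right 1 to 9, down 1 to 12, left 2 to 10, up 1 to 7 — 11 moves in all.
Check: all 12 open cells covered.

6, 3, 2, 1, 4, 5, 8, 9, 12, 11, 10, 7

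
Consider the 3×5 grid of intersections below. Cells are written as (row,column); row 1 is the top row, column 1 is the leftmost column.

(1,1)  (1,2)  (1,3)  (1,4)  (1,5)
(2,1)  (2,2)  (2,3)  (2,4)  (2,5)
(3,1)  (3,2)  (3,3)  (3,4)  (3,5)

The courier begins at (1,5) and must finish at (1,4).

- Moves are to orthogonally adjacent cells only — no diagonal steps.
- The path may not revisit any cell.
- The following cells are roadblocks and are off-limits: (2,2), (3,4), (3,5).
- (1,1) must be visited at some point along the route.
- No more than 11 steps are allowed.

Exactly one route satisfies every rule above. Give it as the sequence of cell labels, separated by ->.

Any route must reach (1,1) and still end at (1,4) within 11 moves, so the order of the required stops is forced.
Route from (1,5): down to (2,5), 2× left (reaching (2,3)), down to (3,3), 2× left (reaching (3,1)), 2× up (reaching (1,1)), 3× right (reaching (1,4)) — 11 moves in all.
Check: all required cells visited; 11 ≤ 11 moves.

(1,5) -> (2,5) -> (2,4) -> (2,3) -> (3,3) -> (3,2) -> (3,1) -> (2,1) -> (1,1) -> (1,2) -> (1,3) -> (1,4)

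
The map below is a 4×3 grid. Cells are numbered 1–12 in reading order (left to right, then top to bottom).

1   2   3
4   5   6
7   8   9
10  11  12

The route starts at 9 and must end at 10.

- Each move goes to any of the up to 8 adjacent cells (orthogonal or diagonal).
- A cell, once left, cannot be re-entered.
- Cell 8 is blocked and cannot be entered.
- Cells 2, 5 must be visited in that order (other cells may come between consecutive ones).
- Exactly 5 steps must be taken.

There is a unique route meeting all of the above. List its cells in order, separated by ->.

The waypoints must appear in the order 2, 5, with no cell reused.
Route from 9: up 1 to 6, up-left 1 to 2, down 1 to 5, down-left 1 to 7, down 1 to 10 — 5 moves in all.
Check: order respected (2 at step 2, 5 at step 3); 5 moves as required.

9 -> 6 -> 2 -> 5 -> 7 -> 10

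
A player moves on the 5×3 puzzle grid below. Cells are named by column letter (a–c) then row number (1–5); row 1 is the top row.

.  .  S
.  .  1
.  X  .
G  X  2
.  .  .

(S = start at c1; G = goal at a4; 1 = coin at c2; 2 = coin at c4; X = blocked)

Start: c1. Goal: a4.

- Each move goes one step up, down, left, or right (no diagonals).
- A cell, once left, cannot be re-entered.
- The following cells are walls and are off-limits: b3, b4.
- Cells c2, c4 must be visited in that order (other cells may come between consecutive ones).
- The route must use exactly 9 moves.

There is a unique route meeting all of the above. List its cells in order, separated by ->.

The waypoints must appear in the order c2, c4, with no cell reused.
Route from c1: left 1 to b1, down 1 to b2, right 1 to c2, down 3 to c5, left 2 to a5, up 1 to a4 — 9 moves in all.
Check: order respected (1 at step 3, 2 at step 5); 9 moves as required.

c1 -> b1 -> b2 -> c2 -> c3 -> c4 -> c5 -> b5 -> a5 -> a4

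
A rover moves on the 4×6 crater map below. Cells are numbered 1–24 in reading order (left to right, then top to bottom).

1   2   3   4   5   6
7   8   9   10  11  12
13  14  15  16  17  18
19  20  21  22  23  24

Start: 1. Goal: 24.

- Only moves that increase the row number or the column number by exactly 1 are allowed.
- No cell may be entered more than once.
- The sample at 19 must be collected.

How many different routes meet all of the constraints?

A right/down-only route from 1 to 24 makes exactly 3 down-moves and 5 right-moves in some order.
With no other constraints that would be C(8,3) = 56 routes.
Split at 19 and multiply the segment counts: 1→19: 1; 19→24: 1; product = 1.
That gives 1 route.

1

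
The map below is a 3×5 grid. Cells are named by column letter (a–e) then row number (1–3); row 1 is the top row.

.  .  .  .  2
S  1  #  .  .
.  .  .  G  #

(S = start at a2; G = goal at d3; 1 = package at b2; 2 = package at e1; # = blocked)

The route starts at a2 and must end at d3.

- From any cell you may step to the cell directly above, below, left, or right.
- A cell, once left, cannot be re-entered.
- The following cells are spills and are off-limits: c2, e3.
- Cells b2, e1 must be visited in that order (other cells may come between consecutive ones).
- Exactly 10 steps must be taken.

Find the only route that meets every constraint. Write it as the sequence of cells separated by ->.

a2 -> a3 -> b3 -> b2 -> b1 -> c1 -> d1 -> e1 -> e2 -> d2 -> d3

The waypoints must appear in the order b2, e1, with no cell reused.
Route from a2: down 1 to a3, right 1 to b3, up 2 to b1, right 3 to e1, down 1 to e2, left 1 to d2, down 1 to d3 — 10 moves in all.
Check: order respected (1 at step 3, 2 at step 7); 10 moves as required.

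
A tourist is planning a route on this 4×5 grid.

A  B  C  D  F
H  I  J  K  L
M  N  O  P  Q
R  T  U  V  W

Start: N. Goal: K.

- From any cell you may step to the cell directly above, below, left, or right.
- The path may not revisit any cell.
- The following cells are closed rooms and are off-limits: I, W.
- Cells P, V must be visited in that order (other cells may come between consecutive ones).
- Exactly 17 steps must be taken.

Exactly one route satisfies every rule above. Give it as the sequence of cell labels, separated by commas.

N, T, R, M, H, A, B, C, D, F, L, Q, P, V, U, O, J, K

The waypoints must appear in the order P, V, with no cell reused.
Route from N: down to T, left to R, 3× up (reaching A), 4× right (reaching F), 2× down (reaching Q), left to P, down to V, left to U, 2× up (reaching J), right to K — 17 moves in all.
Check: order respected (P at step 12, V at step 13); 17 moves as required.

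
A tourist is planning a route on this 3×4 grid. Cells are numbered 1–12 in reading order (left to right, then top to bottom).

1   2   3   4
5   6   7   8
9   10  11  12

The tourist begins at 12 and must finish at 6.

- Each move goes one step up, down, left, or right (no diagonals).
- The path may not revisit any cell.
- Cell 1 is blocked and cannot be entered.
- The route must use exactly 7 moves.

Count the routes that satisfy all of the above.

Need simple routes of exactly 7 moves from 12 to 6 (Manhattan distance 3, so 2 moves are spent on a detour and 2 undoing it).
Enumerating: 12 8 4 3 7 11 10 6 | 12 8 7 11 10 9 5 6 | 12 11 7 8 4 3 2 6.
That gives 3 routes.

3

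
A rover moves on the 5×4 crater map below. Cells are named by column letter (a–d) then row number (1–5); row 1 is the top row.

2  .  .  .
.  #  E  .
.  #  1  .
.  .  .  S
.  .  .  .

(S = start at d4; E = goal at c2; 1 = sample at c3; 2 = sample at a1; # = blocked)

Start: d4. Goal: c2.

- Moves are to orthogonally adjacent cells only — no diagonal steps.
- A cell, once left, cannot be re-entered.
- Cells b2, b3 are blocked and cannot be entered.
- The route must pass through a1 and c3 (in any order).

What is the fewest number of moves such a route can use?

11

Any route passes through a1 and c3 in some order between d4 and c2. Summing Manhattan distances along each leg and taking the cheapest ordering (d4 → c3 → a1 → c2) gives a lower bound of 2 + 4 + 3 = 9 moves.
The shortest route satisfying every rule uses 11 moves: d4 → d3 → c3 → c4 → b4 → a4 → a3 → a2 → a1 → b1 → c1 → c2.
The no-revisit rule (legs can't share cells) pushes the minimum above the 9-move bound; an exhaustive check rules out every length from 9 to 10, leaving 11 as the minimum.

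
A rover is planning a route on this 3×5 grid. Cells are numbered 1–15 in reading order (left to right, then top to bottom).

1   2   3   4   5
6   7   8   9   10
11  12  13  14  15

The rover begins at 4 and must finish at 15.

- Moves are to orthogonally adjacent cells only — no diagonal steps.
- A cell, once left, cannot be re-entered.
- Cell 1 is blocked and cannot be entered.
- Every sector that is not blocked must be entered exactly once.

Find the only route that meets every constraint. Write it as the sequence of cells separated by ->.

Need to visit all 14 open cells exactly once, starting at 4 and ending at 15.
Route from 4: right to 5, down to 10, 2× left (reaching 8), up to 3, left to 2, down to 7, left to 6, down to 11, 4× right (reaching 15) — 13 moves in all.
Check: all 14 open cells covered.

4 -> 5 -> 10 -> 9 -> 8 -> 3 -> 2 -> 7 -> 6 -> 11 -> 12 -> 13 -> 14 -> 15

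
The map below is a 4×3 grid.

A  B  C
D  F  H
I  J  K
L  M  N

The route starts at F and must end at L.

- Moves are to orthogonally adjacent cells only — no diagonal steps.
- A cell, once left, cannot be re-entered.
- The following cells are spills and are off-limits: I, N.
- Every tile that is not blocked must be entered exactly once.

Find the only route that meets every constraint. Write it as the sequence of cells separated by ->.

F -> D -> A -> B -> C -> H -> K -> J -> M -> L

Need to visit all 10 open cells exactly once, starting at F and ending at L.
Cell K has only two open neighbours (H and J), so the path must pass straight through it: one of those is the cell it's entered from and the other is where it exits.
Route from F: left to D, up to A, 2× right (reaching C), 2× down (reaching K), left to J, down to M, left to L — 9 moves in all.
Check: all 10 open cells covered.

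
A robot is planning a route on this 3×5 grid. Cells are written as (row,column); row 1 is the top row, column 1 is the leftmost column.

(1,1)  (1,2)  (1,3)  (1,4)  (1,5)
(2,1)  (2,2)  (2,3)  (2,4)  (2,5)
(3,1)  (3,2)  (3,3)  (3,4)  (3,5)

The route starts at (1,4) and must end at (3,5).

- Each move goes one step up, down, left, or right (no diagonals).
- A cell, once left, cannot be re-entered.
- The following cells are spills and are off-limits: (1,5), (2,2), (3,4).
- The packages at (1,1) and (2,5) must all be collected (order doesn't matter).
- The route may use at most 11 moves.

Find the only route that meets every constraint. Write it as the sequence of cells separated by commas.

The 11-move cap with required stops at (1,1), (2,5) leaves no slack for detours.
Route from (1,4): 3× left (reaching (1,1)), 2× down (reaching (3,1)), 2× right (reaching (3,3)), up to (2,3), 2× right (reaching (2,5)), down to (3,5) — 11 moves in all.
Check: all required cells visited; 11 ≤ 11 moves.

(1,4), (1,3), (1,2), (1,1), (2,1), (3,1), (3,2), (3,3), (2,3), (2,4), (2,5), (3,5)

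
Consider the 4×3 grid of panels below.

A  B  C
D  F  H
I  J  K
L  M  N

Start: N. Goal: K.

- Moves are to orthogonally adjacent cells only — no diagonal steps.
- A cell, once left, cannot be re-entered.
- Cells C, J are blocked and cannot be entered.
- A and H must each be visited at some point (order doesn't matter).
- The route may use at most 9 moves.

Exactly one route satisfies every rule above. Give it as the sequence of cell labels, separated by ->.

N -> M -> L -> I -> D -> A -> B -> F -> H -> K

The 9-move cap with required stops at A, H leaves no slack for detours.
Route from N: left 2 to L, up 3 to A, right 1 to B, down 1 to F, right 1 to H, down 1 to K — 9 moves in all.
Check: all required cells visited; 9 ≤ 9 moves.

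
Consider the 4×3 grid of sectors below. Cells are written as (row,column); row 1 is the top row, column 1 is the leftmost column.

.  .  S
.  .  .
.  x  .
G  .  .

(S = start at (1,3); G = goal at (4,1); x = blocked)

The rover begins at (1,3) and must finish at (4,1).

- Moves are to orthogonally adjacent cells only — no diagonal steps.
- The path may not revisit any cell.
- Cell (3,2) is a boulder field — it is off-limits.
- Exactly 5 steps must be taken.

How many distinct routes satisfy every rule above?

Need simple routes of exactly 5 moves from (1,3) to (4,1) (Manhattan distance 5, so 0 moves are spent on a detour and 0 undoing it).
Enumerating: (1,3) (2,3) (3,3) (4,3) (4,2) (4,1) | (1,3) (2,3) (2,2) (2,1) (3,1) (4,1) | (1,3) (1,2) (2,2) (2,1) (3,1) (4,1) | (1,3) (1,2) (1,1) (2,1) (3,1) (4,1).
That gives 4 routes.

4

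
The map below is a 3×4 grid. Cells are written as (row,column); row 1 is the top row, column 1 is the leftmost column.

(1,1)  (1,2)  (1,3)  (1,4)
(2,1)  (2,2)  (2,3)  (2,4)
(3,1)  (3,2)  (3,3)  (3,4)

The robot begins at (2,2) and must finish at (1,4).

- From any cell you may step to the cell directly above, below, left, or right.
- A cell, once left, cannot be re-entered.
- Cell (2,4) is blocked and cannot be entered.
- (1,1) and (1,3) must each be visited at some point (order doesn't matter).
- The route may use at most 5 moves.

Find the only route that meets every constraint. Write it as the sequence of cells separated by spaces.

Any route must reach (1,1) and (1,3) and still end at (1,4) within 5 moves, so the order of the required stops is forced.
Route from (2,2): left to (2,1), up to (1,1), 3× right (reaching (1,4)) — 5 moves in all.
Check: all required cells visited; 5 ≤ 5 moves.

(2,2) (2,1) (1,1) (1,2) (1,3) (1,4)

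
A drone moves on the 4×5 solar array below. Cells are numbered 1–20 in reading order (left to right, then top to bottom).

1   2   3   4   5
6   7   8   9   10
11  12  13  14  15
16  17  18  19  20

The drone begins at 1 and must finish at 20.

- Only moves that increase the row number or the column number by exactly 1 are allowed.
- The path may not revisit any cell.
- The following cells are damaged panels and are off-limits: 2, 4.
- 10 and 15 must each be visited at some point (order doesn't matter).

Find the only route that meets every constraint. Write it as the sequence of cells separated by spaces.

1 6 7 8 9 10 15 20

Moves only go right or down, so the column and row indices never decrease.
Route from 1: down 1 to 6, right 4 to 10, down 2 to 20 — 7 moves in all.
Check: all required cells visited.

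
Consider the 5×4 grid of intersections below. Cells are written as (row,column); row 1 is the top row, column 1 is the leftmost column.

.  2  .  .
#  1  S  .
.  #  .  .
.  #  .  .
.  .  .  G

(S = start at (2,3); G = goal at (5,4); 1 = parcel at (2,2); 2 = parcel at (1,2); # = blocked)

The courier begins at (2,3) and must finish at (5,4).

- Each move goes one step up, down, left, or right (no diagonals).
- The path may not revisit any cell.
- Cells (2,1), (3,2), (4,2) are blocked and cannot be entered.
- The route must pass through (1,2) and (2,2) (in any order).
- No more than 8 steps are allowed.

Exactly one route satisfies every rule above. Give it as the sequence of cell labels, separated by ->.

(2,3) -> (2,2) -> (1,2) -> (1,3) -> (1,4) -> (2,4) -> (3,4) -> (4,4) -> (5,4)

Any route must reach (1,2) and (2,2) and still end at (5,4) within 8 moves, so the order of the required stops is forced.
Route from (2,3): left to (2,2), up to (1,2), 2× right (reaching (1,4)), 4× down (reaching (5,4)) — 8 moves in all.
Check: all required cells visited; 8 ≤ 8 moves.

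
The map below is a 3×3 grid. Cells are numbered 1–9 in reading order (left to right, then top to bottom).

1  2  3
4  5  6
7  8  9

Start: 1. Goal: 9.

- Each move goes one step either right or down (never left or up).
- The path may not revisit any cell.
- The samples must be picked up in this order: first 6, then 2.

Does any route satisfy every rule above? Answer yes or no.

2 lies above 6, so going from 6 to 2 would need an upward move — but moves only go right/down, so 6 cannot be visited before 2.

no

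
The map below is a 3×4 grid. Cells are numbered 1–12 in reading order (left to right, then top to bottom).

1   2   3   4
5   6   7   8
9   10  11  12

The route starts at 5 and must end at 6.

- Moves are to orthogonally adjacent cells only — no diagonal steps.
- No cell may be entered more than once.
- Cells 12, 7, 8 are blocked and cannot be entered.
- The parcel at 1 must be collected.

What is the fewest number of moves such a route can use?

3

Any route passes through 1 somewhere between 5 and 6. Summing Manhattan distances along the two legs (5 → 1 → 6) gives a lower bound of 1 + 2 = 3 moves.
A route of 3 moves achieves this: 5 → 1 → 2 → 6.
Since 3 matches the lower bound, it is optimal.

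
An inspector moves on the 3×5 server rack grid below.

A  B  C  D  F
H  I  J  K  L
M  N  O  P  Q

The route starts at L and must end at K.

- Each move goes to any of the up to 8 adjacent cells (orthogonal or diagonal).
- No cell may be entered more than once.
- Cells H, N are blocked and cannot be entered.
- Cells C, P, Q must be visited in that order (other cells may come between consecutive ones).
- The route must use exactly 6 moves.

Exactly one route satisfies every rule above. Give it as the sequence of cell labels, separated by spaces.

L D C J P Q K

The waypoints must appear in the order C, P, Q, with no cell reused.
Route from L: up-left to D, left to C, down to J, down-right to P, right to Q, up-left to K — 6 moves in all.
Check: order respected (C at step 2, P at step 4, Q at step 5); 6 moves as required.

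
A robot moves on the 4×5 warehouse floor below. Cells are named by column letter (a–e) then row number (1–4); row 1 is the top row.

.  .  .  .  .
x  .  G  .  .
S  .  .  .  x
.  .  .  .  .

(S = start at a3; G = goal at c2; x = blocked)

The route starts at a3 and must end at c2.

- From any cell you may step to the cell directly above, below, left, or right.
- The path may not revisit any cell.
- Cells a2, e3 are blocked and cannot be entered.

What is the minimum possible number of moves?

3

The Manhattan distance from a3 to c2 is |3−2| + |1−3| = 3, so at least 3 moves are needed.
A route of 3 moves achieves this: a3 → b3 → b2 → c2.
Since 3 matches the lower bound, it is optimal.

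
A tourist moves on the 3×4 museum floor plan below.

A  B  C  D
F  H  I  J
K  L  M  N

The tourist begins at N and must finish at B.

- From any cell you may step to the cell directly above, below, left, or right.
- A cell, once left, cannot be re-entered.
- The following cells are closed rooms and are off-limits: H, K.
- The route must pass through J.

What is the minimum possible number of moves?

Any route passes through J somewhere between N and B. Summing Manhattan distances along the two legs (N → J → B) gives a lower bound of 1 + 3 = 4 moves.
A route of 4 moves achieves this: N → J → D → C → B.
Since 4 matches the lower bound, it is optimal.

4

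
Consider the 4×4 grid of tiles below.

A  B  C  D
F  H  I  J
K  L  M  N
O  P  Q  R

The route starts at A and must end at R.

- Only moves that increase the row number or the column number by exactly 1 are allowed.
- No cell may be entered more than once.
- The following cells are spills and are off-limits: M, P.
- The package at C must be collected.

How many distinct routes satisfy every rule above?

A right/down-only route from A to R makes exactly 3 down-moves and 3 right-moves in some order.
With no other constraints that would be C(6,3) = 20 routes.
Split at C and multiply the segment counts (each segment already excludes blocked cells): A→C: 1; C→R: 2; product = 2.
That gives 2 routes.

2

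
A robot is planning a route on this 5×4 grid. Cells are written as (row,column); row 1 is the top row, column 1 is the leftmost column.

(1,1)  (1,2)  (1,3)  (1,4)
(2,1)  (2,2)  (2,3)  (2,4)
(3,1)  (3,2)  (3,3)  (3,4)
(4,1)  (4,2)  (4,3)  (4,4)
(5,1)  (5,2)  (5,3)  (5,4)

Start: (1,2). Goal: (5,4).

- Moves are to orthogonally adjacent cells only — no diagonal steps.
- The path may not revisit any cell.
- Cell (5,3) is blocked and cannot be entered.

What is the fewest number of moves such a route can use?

6

The Manhattan distance from (1,2) to (5,4) is |1−5| + |2−4| = 6, so at least 6 moves are needed.
A route of 6 moves achieves this: (1,2) → (2,2) → (3,2) → (4,2) → (4,3) → (4,4) → (5,4).
Since 6 matches the lower bound, it is optimal.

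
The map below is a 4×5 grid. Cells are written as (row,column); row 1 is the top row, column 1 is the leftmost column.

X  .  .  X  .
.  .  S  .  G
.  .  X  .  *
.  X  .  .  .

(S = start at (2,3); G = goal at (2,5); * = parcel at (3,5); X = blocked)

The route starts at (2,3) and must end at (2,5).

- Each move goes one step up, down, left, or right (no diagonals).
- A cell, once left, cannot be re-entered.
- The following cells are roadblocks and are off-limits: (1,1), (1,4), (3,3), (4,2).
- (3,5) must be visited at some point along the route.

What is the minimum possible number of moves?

Any route passes through (3,5) somewhere between (2,3) and (2,5). Summing Manhattan distances along the two legs ((2,3) → (3,5) → (2,5)) gives a lower bound of 3 + 1 = 4 moves.
A route of 4 moves achieves this: (2,3) → (2,4) → (3,4) → (3,5) → (2,5).
Since 4 matches the lower bound, it is optimal.

4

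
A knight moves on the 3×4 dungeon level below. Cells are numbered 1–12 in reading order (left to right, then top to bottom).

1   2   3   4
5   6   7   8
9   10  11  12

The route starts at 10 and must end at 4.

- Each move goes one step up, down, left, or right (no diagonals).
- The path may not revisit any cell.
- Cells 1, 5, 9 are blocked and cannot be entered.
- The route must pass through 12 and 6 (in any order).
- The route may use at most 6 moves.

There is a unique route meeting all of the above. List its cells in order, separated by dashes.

10 - 6 - 7 - 11 - 12 - 8 - 4

Any route must reach 12 and 6 and still end at 4 within 6 moves, so the order of the required stops is forced.
Route from 10: up 1 to 6, right 1 to 7, down 1 to 11, right 1 to 12, up 2 to 4 — 6 moves in all.
Check: all required cells visited; 6 ≤ 6 moves.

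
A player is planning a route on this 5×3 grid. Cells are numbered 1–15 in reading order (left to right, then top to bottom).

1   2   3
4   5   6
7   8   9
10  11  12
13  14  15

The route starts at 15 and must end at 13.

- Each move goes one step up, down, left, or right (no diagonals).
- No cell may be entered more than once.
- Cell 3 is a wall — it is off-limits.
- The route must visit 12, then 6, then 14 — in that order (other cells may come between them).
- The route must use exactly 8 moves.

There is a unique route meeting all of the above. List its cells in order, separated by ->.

15 -> 12 -> 9 -> 6 -> 5 -> 8 -> 11 -> 14 -> 13

The waypoints must appear in the order 12, 6, 14, with no cell reused.
Route from 15: 3× up (reaching 6), left to 5, 3× down (reaching 14), left to 13 — 8 moves in all.
Check: order respected (12 at step 1, 6 at step 3, 14 at step 7); 8 moves as required.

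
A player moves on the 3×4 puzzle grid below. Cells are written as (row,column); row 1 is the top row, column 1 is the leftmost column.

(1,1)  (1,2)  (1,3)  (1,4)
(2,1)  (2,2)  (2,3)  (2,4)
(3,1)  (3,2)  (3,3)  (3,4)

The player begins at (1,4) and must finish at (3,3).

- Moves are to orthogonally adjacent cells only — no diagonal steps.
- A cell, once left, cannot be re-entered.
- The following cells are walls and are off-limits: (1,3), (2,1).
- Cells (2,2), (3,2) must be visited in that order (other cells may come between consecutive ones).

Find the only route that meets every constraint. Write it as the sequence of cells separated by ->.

(1,4) -> (2,4) -> (2,3) -> (2,2) -> (3,2) -> (3,3)

The waypoints must appear in the order (2,2), (3,2), with no cell reused.
Route from (1,4): down to (2,4), 2× left (reaching (2,2)), down to (3,2), right to (3,3) — 5 moves in all.
Check: order respected ((2,2) at step 3, (3,2) at step 4).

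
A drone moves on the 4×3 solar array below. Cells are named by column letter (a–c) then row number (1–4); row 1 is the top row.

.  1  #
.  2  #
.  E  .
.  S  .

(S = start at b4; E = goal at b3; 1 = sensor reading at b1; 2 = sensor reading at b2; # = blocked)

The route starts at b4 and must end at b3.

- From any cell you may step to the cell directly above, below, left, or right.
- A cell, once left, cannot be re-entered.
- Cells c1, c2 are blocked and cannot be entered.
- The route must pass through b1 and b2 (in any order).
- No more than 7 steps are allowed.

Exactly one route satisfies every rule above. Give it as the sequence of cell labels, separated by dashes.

b4 - a4 - a3 - a2 - a1 - b1 - b2 - b3

Any route must reach b1 and b2 and still end at b3 within 7 moves, so the order of the required stops is forced.
Route from b4: left 1 to a4, up 3 to a1, right 1 to b1, down 2 to b3 — 7 moves in all.
Check: all required cells visited; 7 ≤ 7 moves.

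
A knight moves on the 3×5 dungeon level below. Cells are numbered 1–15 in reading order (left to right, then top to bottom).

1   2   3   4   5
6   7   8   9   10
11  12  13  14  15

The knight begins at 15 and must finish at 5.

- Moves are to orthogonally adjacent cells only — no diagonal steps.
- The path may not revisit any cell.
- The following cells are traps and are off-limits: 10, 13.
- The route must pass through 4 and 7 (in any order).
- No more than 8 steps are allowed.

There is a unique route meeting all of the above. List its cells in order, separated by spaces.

The budget equals the shortest possible length, so every move has to be on a shortest route through the required cells.
Route from 15: left to 14, up to 9, 2× left (reaching 7), up to 2, 3× right (reaching 5) — 8 moves in all.
Check: all required cells visited; 8 ≤ 8 moves.

15 14 9 8 7 2 3 4 5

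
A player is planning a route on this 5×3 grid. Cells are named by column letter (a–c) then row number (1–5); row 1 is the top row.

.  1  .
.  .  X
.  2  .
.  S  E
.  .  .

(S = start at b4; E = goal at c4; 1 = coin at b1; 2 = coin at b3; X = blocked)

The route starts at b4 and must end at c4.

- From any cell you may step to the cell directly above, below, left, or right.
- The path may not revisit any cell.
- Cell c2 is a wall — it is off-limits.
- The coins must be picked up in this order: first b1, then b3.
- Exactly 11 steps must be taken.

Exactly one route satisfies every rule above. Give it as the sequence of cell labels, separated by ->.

The waypoints must appear in the order b1, b3, with no cell reused.
Route from b4: down 1 to b5, left 1 to a5, up 4 to a1, right 1 to b1, down 2 to b3, right 1 to c3, down 1 to c4 — 11 moves in all.
Check: order respected (1 at step 7, 2 at step 9); 11 moves as required.

b4 -> b5 -> a5 -> a4 -> a3 -> a2 -> a1 -> b1 -> b2 -> b3 -> c3 -> c4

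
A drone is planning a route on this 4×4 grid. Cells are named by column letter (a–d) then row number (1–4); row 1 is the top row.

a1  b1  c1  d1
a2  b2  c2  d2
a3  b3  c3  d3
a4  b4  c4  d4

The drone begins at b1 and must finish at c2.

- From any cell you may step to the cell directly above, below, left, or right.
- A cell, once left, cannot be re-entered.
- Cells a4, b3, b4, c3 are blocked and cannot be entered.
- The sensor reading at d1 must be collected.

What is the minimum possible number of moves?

4

Any route passes through d1 somewhere between b1 and c2. Summing Manhattan distances along the two legs (b1 → d1 → c2) gives a lower bound of 2 + 2 = 4 moves.
A route of 4 moves achieves this: b1 → c1 → d1 → d2 → c2.
Since 4 matches the lower bound, it is optimal.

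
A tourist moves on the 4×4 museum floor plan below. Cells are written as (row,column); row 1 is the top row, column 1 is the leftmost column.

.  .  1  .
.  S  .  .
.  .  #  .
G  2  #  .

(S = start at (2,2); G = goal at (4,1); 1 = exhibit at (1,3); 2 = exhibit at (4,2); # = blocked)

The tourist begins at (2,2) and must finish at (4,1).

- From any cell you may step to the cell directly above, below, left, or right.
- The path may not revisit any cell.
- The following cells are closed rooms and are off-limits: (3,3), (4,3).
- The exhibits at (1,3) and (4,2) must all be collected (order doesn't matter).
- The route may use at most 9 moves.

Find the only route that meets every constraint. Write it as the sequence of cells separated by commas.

(2,2), (2,3), (1,3), (1,2), (1,1), (2,1), (3,1), (3,2), (4,2), (4,1)

Any route must reach (1,3) and (4,2) and still end at (4,1) within 9 moves, so the order of the required stops is forced.
Route from (2,2): right 1 to (2,3), up 1 to (1,3), left 2 to (1,1), down 2 to (3,1), right 1 to (3,2), down 1 to (4,2), left 1 to (4,1) — 9 moves in all.
Check: all required cells visited; 9 ≤ 9 moves.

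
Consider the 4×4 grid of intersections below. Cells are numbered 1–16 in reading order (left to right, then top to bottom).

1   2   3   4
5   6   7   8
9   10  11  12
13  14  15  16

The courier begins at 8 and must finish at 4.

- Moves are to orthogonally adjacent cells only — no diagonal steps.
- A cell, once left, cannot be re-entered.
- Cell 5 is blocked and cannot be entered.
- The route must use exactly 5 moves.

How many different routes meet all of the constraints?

Need simple routes of exactly 5 moves from 8 to 4 (Manhattan distance 1, so 2 moves are spent on a detour and 2 undoing it).
Enumerating: 8 12 11 7 3 4 | 8 7 6 2 3 4.
That gives 2 routes.

2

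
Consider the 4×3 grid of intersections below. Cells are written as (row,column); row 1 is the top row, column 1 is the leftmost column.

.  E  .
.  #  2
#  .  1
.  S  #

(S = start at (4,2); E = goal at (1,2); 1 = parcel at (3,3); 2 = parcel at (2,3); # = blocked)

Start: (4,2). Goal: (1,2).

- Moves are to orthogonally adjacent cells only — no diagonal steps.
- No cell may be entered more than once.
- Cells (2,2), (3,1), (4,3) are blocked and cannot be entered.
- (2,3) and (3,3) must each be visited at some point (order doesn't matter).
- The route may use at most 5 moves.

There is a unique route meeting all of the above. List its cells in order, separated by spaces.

The 5-move cap with required stops at (2,3), (3,3) leaves no slack for detours.
Route from (4,2): up 1 to (3,2), right 1 to (3,3), up 2 to (1,3), left 1 to (1,2) — 5 moves in all.
Check: all required cells visited; 5 ≤ 5 moves.

(4,2) (3,2) (3,3) (2,3) (1,3) (1,2)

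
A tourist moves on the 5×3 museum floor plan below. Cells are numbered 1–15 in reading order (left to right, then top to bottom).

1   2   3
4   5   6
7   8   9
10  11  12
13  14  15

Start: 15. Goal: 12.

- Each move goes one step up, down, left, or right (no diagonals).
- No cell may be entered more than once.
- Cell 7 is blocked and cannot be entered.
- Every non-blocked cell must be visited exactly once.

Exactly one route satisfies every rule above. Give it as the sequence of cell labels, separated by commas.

15, 14, 13, 10, 11, 8, 5, 4, 1, 2, 3, 6, 9, 12

Need to visit all 14 open cells exactly once, starting at 15 and ending at 12.
Cell 13 has only two open neighbours (10 and 14), so the path must pass straight through it: one of those is the cell it's entered from and the other is where it exits.
Route from 15: left 2 to 13, up 1 to 10, right 1 to 11, up 2 to 5, left 1 to 4, up 1 to 1, right 2 to 3, down 3 to 12 — 13 moves in all.
Check: all 14 open cells covered.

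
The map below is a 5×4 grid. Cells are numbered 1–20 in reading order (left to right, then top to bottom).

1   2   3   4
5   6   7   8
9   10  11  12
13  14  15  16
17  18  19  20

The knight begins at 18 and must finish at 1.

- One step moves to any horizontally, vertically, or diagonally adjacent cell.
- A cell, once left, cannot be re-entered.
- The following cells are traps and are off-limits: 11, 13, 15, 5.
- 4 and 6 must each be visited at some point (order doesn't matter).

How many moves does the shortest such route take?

Any route passes through 4 and 6 in some order between 18 and 1. Summing Chebyshev distances along each leg and taking the cheapest ordering (18 → 4 → 6 → 1) gives a lower bound of 4 + 2 + 1 = 7 moves.
A route of 7 moves achieves this: 18 → 14 → 10 → 7 → 4 → 3 → 6 → 1.
Since 7 matches the lower bound, it is optimal.

7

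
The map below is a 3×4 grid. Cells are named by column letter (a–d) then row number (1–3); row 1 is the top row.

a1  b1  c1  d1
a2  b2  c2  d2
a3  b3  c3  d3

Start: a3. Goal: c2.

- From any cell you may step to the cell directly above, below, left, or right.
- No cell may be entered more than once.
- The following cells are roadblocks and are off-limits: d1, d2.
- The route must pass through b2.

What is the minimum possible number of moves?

3

Any route passes through b2 somewhere between a3 and c2. Summing Manhattan distances along the two legs (a3 → b2 → c2) gives a lower bound of 2 + 1 = 3 moves.
A route of 3 moves achieves this: a3 → a2 → b2 → c2.
Since 3 matches the lower bound, it is optimal.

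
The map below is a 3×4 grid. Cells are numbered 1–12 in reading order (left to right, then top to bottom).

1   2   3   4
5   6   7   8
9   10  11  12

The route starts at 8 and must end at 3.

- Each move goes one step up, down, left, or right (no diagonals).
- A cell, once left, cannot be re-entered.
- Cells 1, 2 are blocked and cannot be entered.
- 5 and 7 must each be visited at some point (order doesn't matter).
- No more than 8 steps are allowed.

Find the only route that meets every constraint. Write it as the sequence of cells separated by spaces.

The 8-move cap with required stops at 5, 7 leaves no slack for detours.
Route from 8: down 1 to 12, left 3 to 9, up 1 to 5, right 2 to 7, up 1 to 3 — 8 moves in all.
Check: all required cells visited; 8 ≤ 8 moves.

8 12 11 10 9 5 6 7 3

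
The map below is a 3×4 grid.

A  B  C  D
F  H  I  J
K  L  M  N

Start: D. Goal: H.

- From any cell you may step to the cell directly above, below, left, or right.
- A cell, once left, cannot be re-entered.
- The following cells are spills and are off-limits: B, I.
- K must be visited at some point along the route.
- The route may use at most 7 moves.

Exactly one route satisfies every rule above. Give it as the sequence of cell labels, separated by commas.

D, J, N, M, L, K, F, H

Any route must reach K and still end at H within 7 moves, so the order of the required stops is forced.
Route from D: down 2 to N, left 3 to K, up 1 to F, right 1 to H — 7 moves in all.
Check: all required cells visited; 7 ≤ 7 moves.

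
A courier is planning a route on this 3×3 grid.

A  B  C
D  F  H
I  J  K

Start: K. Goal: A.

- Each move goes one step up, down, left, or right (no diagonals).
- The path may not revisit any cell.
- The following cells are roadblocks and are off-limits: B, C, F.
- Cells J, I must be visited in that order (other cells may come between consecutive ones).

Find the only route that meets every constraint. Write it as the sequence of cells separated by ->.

The waypoints must appear in the order J, I, with no cell reused.
Route from K: 2× left (reaching I), 2× up (reaching A) — 4 moves in all.
Check: order respected (J at step 1, I at step 2).

K -> J -> I -> D -> A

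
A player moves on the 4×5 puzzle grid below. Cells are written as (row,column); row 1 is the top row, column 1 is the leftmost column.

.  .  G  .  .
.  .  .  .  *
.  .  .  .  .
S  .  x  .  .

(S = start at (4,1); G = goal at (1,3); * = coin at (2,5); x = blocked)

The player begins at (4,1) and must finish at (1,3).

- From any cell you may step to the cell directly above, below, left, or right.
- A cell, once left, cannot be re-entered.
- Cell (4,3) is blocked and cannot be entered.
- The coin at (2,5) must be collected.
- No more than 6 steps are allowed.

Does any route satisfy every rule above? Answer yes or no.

no

Even ignoring the no-revisit rule, getting from (4,1) to (1,3) via (2,5) needs at least 6 + 3 = 9 moves (Manhattan distance per leg), which exceeds the 6-move limit.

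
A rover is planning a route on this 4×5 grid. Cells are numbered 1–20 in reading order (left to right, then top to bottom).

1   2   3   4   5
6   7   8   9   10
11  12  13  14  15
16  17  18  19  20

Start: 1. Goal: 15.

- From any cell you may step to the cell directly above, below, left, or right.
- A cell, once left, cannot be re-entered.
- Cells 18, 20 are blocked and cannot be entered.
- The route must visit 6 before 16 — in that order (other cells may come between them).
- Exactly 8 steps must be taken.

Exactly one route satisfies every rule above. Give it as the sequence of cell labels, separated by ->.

The waypoints must appear in the order 6, 16, with no cell reused.
Route from 1: down 3 to 16, right 1 to 17, up 1 to 12, right 3 to 15 — 8 moves in all.
Check: order respected (6 at step 1, 16 at step 3); 8 moves as required.

1 -> 6 -> 11 -> 16 -> 17 -> 12 -> 13 -> 14 -> 15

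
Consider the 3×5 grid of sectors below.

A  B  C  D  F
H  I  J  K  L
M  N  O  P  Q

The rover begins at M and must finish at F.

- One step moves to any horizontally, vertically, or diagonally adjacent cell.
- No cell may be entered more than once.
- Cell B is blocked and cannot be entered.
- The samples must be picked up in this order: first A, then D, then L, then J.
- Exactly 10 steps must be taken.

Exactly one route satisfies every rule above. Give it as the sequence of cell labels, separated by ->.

The waypoints must appear in the order A, D, L, J, with no cell reused.
Route from M: 2× up (reaching A), down-right to I, up-right to C, right to D, down-right to L, down-left to P, up-left to J, right to K, up-right to F — 10 moves in all.
Check: order respected (A at step 2, D at step 5, L at step 6, J at step 8); 10 moves as required.

M -> H -> A -> I -> C -> D -> L -> P -> J -> K -> F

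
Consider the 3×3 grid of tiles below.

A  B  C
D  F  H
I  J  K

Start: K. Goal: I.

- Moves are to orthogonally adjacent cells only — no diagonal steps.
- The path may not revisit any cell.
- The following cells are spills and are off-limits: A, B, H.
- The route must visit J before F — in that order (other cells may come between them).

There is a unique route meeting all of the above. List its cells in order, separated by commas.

K, J, F, D, I

The waypoints must appear in the order J, F, with no cell reused.
Route from K: left 1 to J, up 1 to F, left 1 to D, down 1 to I — 4 moves in all.
Check: order respected (J at step 1, F at step 2).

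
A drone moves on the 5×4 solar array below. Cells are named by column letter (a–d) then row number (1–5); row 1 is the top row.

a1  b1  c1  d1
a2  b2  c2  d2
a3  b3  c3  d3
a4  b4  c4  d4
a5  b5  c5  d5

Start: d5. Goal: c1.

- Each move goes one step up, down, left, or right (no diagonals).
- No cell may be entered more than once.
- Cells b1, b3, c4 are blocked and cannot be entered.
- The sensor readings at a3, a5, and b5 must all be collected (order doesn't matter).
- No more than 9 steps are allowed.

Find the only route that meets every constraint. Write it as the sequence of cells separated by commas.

d5, c5, b5, a5, a4, a3, a2, b2, c2, c1

Any route must reach a3, a5, and b5 and still end at c1 within 9 moves, so the order of the required stops is forced.
Route from d5: left 3 to a5, up 3 to a2, right 2 to c2, up 1 to c1 — 9 moves in all.
Check: all required cells visited; 9 ≤ 9 moves.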